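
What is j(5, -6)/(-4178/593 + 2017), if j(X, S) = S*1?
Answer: -1186/397301 ≈ -0.0029851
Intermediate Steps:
j(X, S) = S
j(5, -6)/(-4178/593 + 2017) = -6/(-4178/593 + 2017) = -6/(1191903/593) = (593/1191903)*(-6) = -1186/397301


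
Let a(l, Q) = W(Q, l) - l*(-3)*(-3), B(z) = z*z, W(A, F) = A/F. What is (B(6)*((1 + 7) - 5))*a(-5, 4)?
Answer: 23868/5 ≈ 4773.6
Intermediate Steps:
B(z) = z²
a(l, Q) = -9*l + Q/l (a(l, Q) = Q/l - l*(-3)*(-3) = Q/l - (-3*l)*(-3) = Q/l - 9*l = -9*l + Q/l)
(B(6)*((1 + 7) - 5))*a(-5, 4) = (6²*((1 + 7) - 5))*(-9*(-5) + 4/(-5)) = (36*(8 - 5))*(45 + 4*(-⅕)) = (36*3)*(45 - ⅘) = 108*(221/5) = 23868/5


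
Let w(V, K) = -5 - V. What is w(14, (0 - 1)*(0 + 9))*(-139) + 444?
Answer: 3085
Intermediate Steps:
w(14, (0 - 1)*(0 + 9))*(-139) + 444 = (-5 - 1*14)*(-139) + 444 = (-5 - 14)*(-139) + 444 = -19*(-139) + 444 = 2641 + 444 = 3085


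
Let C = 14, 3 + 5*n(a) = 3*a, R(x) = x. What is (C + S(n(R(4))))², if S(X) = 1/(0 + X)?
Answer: 17161/81 ≈ 211.86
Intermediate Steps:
n(a) = -⅗ + 3*a/5 (n(a) = -⅗ + (3*a)/5 = -⅗ + 3*a/5)
S(X) = 1/X
(C + S(n(R(4))))² = (14 + 1/(-⅗ + (⅗)*4))² = (14 + 1/(-⅗ + 12/5))² = (14 + 1/(9/5))² = (14 + 5/9)² = (131/9)² = 17161/81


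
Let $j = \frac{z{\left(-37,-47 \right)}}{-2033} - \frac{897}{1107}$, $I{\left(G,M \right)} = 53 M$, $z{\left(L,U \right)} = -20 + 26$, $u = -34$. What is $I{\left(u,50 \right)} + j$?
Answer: $\frac{1987358969}{750177} \approx 2649.2$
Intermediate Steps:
$z{\left(L,U \right)} = 6$
$j = - \frac{610081}{750177}$ ($j = \frac{6}{-2033} - \frac{897}{1107} = 6 \left(- \frac{1}{2033}\right) - \frac{299}{369} = - \frac{6}{2033} - \frac{299}{369} = - \frac{610081}{750177} \approx -0.81325$)
$I{\left(u,50 \right)} + j = 53 \cdot 50 - \frac{610081}{750177} = 2650 - \frac{610081}{750177} = \frac{1987358969}{750177}$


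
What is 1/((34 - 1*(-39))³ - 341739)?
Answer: 1/47278 ≈ 2.1151e-5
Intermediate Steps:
1/((34 - 1*(-39))³ - 341739) = 1/((34 + 39)³ - 341739) = 1/(73³ - 341739) = 1/(389017 - 341739) = 1/47278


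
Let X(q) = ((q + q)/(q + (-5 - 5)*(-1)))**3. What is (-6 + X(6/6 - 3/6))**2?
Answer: 3086691364/85766121 ≈ 35.990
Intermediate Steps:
X(q) = 8*q**3/(10 + q)**3 (X(q) = ((2*q)/(q - 10*(-1)))**3 = ((2*q)/(q + 10))**3 = ((2*q)/(10 + q))**3 = (2*q/(10 + q))**3 = 8*q**3/(10 + q)**3)
(-6 + X(6/6 - 3/6))**2 = (-6 + 8*(6/6 - 3/6)**3/(10 + (6/6 - 3/6))**3)**2 = (-6 + 8*(6*(1/6) - 3*1/6)**3/(10 + (6*(1/6) - 3*1/6))**3)**2 = (-6 + 8*(1 - 1/2)**3/(10 + (1 - 1/2))**3)**2 = (-6 + 8*(1/2)**3/(10 + 1/2)**3)**2 = (-6 + 8*(1/8)/(21/2)**3)**2 = (-6 + 8*(1/8)*(8/9261))**2 = (-6 + 8/9261)**2 = (-55558/9261)**2 = 3086691364/85766121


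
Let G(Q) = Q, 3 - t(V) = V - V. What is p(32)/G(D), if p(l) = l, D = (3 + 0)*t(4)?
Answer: 32/9 ≈ 3.5556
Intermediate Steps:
t(V) = 3 (t(V) = 3 - (V - V) = 3 - 1*0 = 3 + 0 = 3)
D = 9 (D = (3 + 0)*3 = 3*3 = 9)
p(32)/G(D) = 32/9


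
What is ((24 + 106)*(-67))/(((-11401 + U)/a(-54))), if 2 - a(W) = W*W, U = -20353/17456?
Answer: -443049688640/199036209 ≈ -2226.0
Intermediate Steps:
U = -20353/17456 (U = -20353*1/17456 = -20353/17456 ≈ -1.1660)
a(W) = 2 - W**2 (a(W) = 2 - W*W = 2 - W**2)
((24 + 106)*(-67))/(((-11401 + U)/a(-54))) = ((24 + 106)*(-67))/(((-11401 - 20353/17456)/(2 - 1*(-54)**2))) = (130*(-67))/((-199036209/(17456*(2 - 1*2916)))) = -8710/((-199036209/(17456*(2 - 2916)))) = -8710/((-199036209/17456/(-2914))) = -8710/((-199036209/17456*(-1/2914))) = -8710/199036209/50866784 = -8710*50866784/199036209 = -443049688640/199036209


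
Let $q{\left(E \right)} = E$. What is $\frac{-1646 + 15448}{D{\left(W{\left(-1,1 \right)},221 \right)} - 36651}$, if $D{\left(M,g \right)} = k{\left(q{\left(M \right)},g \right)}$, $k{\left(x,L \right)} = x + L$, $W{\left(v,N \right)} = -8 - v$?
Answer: $- \frac{13802}{36437} \approx -0.37879$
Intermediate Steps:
$k{\left(x,L \right)} = L + x$
$D{\left(M,g \right)} = M + g$ ($D{\left(M,g \right)} = g + M = M + g$)
$\frac{-1646 + 15448}{D{\left(W{\left(-1,1 \right)},221 \right)} - 36651} = \frac{-1646 + 15448}{\left(\left(-8 - -1\right) + 221\right) - 36651} = \frac{13802}{\left(\left(-8 + 1\right) + 221\right) - 36651} = \frac{13802}{\left(-7 + 221\right) - 36651} = \frac{13802}{214 - 36651} = \frac{13802}{-36437} = 13802 \left(- \frac{1}{36437}\right) = - \frac{13802}{36437}$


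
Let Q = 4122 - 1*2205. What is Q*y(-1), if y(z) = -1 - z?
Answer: 0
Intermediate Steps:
Q = 1917 (Q = 4122 - 2205 = 1917)
Q*y(-1) = 1917*(-1 - 1*(-1)) = 1917*(-1 + 1) = 1917*0 = 0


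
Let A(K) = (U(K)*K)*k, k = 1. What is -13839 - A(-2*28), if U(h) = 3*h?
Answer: -23247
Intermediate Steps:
A(K) = 3*K² (A(K) = ((3*K)*K)*1 = (3*K²)*1 = 3*K²)
-13839 - A(-2*28) = -13839 - 3*(-2*28)² = -13839 - 3*(-56)² = -13839 - 3*3136 = -13839 - 1*9408 = -13839 - 9408 = -23247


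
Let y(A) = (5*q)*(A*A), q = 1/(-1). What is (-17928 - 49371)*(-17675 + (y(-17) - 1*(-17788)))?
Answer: 89642268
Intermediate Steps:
q = -1
y(A) = -5*A² (y(A) = (5*(-1))*(A*A) = -5*A²)
(-17928 - 49371)*(-17675 + (y(-17) - 1*(-17788))) = (-17928 - 49371)*(-17675 + (-5*(-17)² - 1*(-17788))) = -67299*(-17675 + (-5*289 + 17788)) = -67299*(-17675 + (-1445 + 17788)) = -67299*(-17675 + 16343) = -67299*(-1332) = 89642268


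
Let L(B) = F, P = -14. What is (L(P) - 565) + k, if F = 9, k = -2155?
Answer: -2711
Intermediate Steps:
L(B) = 9
(L(P) - 565) + k = (9 - 565) - 2155 = -556 - 2155 = -2711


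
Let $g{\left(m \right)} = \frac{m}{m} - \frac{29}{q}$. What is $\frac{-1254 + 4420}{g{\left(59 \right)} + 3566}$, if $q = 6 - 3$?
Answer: $\frac{4749}{5336} \approx 0.88999$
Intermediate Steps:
$q = 3$ ($q = 6 - 3 = 3$)
$g{\left(m \right)} = - \frac{26}{3}$ ($g{\left(m \right)} = \frac{m}{m} - \frac{29}{3} = 1 - \frac{29}{3} = - \frac{26}{3}$)
$\frac{-1254 + 4420}{g{\left(59 \right)} + 3566} = \frac{-1254 + 4420}{- \frac{26}{3} + 3566} = \frac{3166}{\frac{10672}{3}} = 3166 \cdot \frac{3}{10672} = \frac{4749}{5336}$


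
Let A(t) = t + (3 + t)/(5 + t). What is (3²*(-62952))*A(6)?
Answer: -42492600/11 ≈ -3.8630e+6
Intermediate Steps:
A(t) = t + (3 + t)/(5 + t)
(3²*(-62952))*A(6) = (3²*(-62952))*((3 + 6² + 6*6)/(5 + 6)) = (9*(-62952))*((3 + 36 + 36)/11) = -566568*75/11 = -42492600/11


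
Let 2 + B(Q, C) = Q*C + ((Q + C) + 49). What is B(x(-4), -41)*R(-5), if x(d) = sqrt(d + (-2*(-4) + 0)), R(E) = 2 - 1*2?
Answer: 0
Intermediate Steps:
R(E) = 0 (R(E) = 2 - 2 = 0)
x(d) = sqrt(8 + d) (x(d) = sqrt(d + (8 + 0)) = sqrt(d + 8) = sqrt(8 + d))
B(Q, C) = 47 + C + Q + C*Q (B(Q, C) = -2 + (Q*C + ((Q + C) + 49)) = -2 + (C*Q + ((C + Q) + 49)) = -2 + (C*Q + (49 + C + Q)) = -2 + (49 + C + Q + C*Q) = 47 + C + Q + C*Q)
B(x(-4), -41)*R(-5) = (47 - 41 + sqrt(8 - 4) - 41*sqrt(8 - 4))*0 = (47 - 41 + sqrt(4) - 41*sqrt(4))*0 = (47 - 41 + 2 - 41*2)*0 = (47 - 41 + 2 - 82)*0 = -74*0 = 0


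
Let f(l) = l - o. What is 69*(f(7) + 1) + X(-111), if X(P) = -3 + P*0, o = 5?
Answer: 204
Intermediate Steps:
f(l) = -5 + l (f(l) = l - 1*5 = l - 5 = -5 + l)
X(P) = -3 (X(P) = -3 + 0 = -3)
69*(f(7) + 1) + X(-111) = 69*((-5 + 7) + 1) - 3 = 69*(2 + 1) - 3 = 69*3 - 3 = 207 - 3 = 204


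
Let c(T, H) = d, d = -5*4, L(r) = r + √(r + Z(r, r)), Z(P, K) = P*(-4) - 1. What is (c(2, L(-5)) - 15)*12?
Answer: -420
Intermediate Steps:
Z(P, K) = -1 - 4*P (Z(P, K) = -4*P - 1 = -1 - 4*P)
L(r) = r + √(-1 - 3*r) (L(r) = r + √(r + (-1 - 4*r)) = r + √(-1 - 3*r))
d = -20
c(T, H) = -20
(c(2, L(-5)) - 15)*12 = (-20 - 15)*12 = -35*12 = -420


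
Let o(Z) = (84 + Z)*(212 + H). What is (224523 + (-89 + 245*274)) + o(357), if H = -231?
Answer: 283185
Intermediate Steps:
o(Z) = -1596 - 19*Z (o(Z) = (84 + Z)*(212 - 231) = (84 + Z)*(-19) = -1596 - 19*Z)
(224523 + (-89 + 245*274)) + o(357) = (224523 + (-89 + 245*274)) + (-1596 - 19*357) = (224523 + (-89 + 67130)) + (-1596 - 6783) = (224523 + 67041) - 8379 = 291564 - 8379 = 283185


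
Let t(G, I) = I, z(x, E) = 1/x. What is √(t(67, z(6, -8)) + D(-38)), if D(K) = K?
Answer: I*√1362/6 ≈ 6.1509*I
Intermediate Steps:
√(t(67, z(6, -8)) + D(-38)) = √(1/6 - 38) = √(⅙ - 38) = √(-227/6) = I*√1362/6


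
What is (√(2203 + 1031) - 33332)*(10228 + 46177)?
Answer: -1880091460 + 394835*√66 ≈ -1.8769e+9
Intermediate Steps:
(√(2203 + 1031) - 33332)*(10228 + 46177) = (√3234 - 33332)*56405 = (7*√66 - 33332)*56405 = (-33332 + 7*√66)*56405 = -1880091460 + 394835*√66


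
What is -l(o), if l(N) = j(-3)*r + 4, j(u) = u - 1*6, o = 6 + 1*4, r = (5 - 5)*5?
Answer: -4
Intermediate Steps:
r = 0 (r = 0*5 = 0)
o = 10 (o = 6 + 4 = 10)
j(u) = -6 + u (j(u) = u - 6 = -6 + u)
l(N) = 4 (l(N) = (-6 - 3)*0 + 4 = -9*0 + 4 = 0 + 4 = 4)
-l(o) = -1*4 = -4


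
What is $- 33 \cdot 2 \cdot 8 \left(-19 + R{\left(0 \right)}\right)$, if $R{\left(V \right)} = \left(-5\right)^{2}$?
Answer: $-3168$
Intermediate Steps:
$R{\left(V \right)} = 25$
$- 33 \cdot 2 \cdot 8 \left(-19 + R{\left(0 \right)}\right) = - 33 \cdot 2 \cdot 8 \left(-19 + 25\right) = \left(-33\right) 16 \cdot 6 = \left(-528\right) 6 = -3168$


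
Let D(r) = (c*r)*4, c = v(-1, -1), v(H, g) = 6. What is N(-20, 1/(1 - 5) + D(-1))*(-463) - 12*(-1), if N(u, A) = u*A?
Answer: -224543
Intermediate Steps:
c = 6
D(r) = 24*r (D(r) = (6*r)*4 = 24*r)
N(u, A) = A*u
N(-20, 1/(1 - 5) + D(-1))*(-463) - 12*(-1) = ((1/(1 - 5) + 24*(-1))*(-20))*(-463) - 12*(-1) = ((1/(-4) - 24)*(-20))*(-463) + 12 = ((-1/4 - 24)*(-20))*(-463) + 12 = -97/4*(-20)*(-463) + 12 = 485*(-463) + 12 = -224555 + 12 = -224543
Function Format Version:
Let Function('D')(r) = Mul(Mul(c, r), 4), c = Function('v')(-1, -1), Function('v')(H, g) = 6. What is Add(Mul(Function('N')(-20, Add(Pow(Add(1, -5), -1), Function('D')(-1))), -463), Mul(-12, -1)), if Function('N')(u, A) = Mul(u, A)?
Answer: -224543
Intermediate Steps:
c = 6
Function('D')(r) = Mul(24, r) (Function('D')(r) = Mul(Mul(6, r), 4) = Mul(24, r))
Function('N')(u, A) = Mul(A, u)
Add(Mul(Function('N')(-20, Add(Pow(Add(1, -5), -1), Function('D')(-1))), -463), Mul(-12, -1)) = Add(Mul(Mul(Add(Pow(Add(1, -5), -1), Mul(24, -1)), -20), -463), Mul(-12, -1)) = Add(Mul(Mul(Add(Pow(-4, -1), -24), -20), -463), 12) = Add(Mul(Mul(Add(Rational(-1, 4), -24), -20), -463), 12) = Add(Mul(Mul(Rational(-97, 4), -20), -463), 12) = Add(Mul(485, -463), 12) = Add(-224555, 12) = -224543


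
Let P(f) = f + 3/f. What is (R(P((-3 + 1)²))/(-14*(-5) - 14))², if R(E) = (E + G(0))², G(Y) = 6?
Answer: 3418801/802816 ≈ 4.2585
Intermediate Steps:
R(E) = (6 + E)² (R(E) = (E + 6)² = (6 + E)²)
(R(P((-3 + 1)²))/(-14*(-5) - 14))² = ((6 + ((-3 + 1)² + 3/((-3 + 1)²)))²/(-14*(-5) - 14))² = ((6 + ((-2)² + 3/((-2)²)))²/(70 - 14))² = ((6 + (4 + 3/4))²/56)² = ((6 + (4 + 3*(¼)))²*(1/56))² = ((6 + (4 + ¾))²*(1/56))² = ((6 + 19/4)²*(1/56))² = ((43/4)²*(1/56))² = ((1849/16)*(1/56))² = (1849/896)² = 3418801/802816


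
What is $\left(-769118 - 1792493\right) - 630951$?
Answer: $-3192562$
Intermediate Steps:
$\left(-769118 - 1792493\right) - 630951 = -2561611 - 630951 = -3192562$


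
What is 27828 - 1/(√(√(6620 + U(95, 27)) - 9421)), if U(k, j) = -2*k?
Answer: 27828 + I/√(9421 - √6430) ≈ 27828.0 + 0.010347*I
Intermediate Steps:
27828 - 1/(√(√(6620 + U(95, 27)) - 9421)) = 27828 - 1/(√(√(6620 - 2*95) - 9421)) = 27828 - 1/(√(√(6620 - 190) - 9421)) = 27828 - 1/(√(√6430 - 9421)) = 27828 - 1/(√(-9421 + √6430)) = 27828 - 1/√(-9421 + √6430)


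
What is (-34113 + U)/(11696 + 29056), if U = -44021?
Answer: -39067/20376 ≈ -1.9173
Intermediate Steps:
(-34113 + U)/(11696 + 29056) = (-34113 - 44021)/(11696 + 29056) = -78134/40752 = -78134*1/40752 = -39067/20376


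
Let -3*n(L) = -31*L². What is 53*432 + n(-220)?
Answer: 1569088/3 ≈ 5.2303e+5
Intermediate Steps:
n(L) = 31*L²/3 (n(L) = -(-31)*L²/3 = 31*L²/3)
53*432 + n(-220) = 53*432 + (31/3)*(-220)² = 22896 + (31/3)*48400 = 22896 + 1500400/3 = 1569088/3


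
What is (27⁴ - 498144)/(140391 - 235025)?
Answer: -33297/94634 ≈ -0.35185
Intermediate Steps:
(27⁴ - 498144)/(140391 - 235025) = (531441 - 498144)/(-94634) = 33297*(-1/94634) = -33297/94634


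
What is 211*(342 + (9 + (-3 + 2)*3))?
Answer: 73428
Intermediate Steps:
211*(342 + (9 + (-3 + 2)*3)) = 211*(342 + (9 - 1*3)) = 211*(342 + (9 - 3)) = 211*(342 + 6) = 211*348 = 73428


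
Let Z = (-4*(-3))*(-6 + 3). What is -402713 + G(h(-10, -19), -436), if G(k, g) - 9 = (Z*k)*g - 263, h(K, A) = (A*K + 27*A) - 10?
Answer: -5629735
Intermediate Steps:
Z = -36 (Z = 12*(-3) = -36)
h(K, A) = -10 + 27*A + A*K (h(K, A) = (27*A + A*K) - 10 = -10 + 27*A + A*K)
G(k, g) = -254 - 36*g*k (G(k, g) = 9 + ((-36*k)*g - 263) = 9 + (-36*g*k - 263) = 9 + (-263 - 36*g*k) = -254 - 36*g*k)
-402713 + G(h(-10, -19), -436) = -402713 + (-254 - 36*(-436)*(-10 + 27*(-19) - 19*(-10))) = -402713 + (-254 - 36*(-436)*(-10 - 513 + 190)) = -402713 + (-254 - 36*(-436)*(-333)) = -402713 + (-254 - 5226768) = -402713 - 5227022 = -5629735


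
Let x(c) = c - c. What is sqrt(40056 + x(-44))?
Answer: 2*sqrt(10014) ≈ 200.14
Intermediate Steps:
x(c) = 0
sqrt(40056 + x(-44)) = sqrt(40056 + 0) = sqrt(40056) = 2*sqrt(10014)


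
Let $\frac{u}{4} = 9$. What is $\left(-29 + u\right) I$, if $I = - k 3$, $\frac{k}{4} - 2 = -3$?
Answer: $84$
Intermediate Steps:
$u = 36$ ($u = 4 \cdot 9 = 36$)
$k = -4$ ($k = 8 + 4 \left(-3\right) = 8 - 12 = -4$)
$I = 12$ ($I = \left(-1\right) \left(-4\right) 3 = 4 \cdot 3 = 12$)
$\left(-29 + u\right) I = \left(-29 + 36\right) 12 = 7 \cdot 12 = 84$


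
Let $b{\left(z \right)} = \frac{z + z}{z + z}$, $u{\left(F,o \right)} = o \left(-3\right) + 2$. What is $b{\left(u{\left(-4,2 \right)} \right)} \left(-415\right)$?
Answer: $-415$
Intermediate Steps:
$u{\left(F,o \right)} = 2 - 3 o$ ($u{\left(F,o \right)} = - 3 o + 2 = 2 - 3 o$)
$b{\left(z \right)} = 1$ ($b{\left(z \right)} = \frac{2 z}{2 z} = 2 z \frac{1}{2 z} = 1$)
$b{\left(u{\left(-4,2 \right)} \right)} \left(-415\right) = 1 \left(-415\right) = -415$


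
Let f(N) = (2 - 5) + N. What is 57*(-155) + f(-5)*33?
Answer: -9099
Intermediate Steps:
f(N) = -3 + N
57*(-155) + f(-5)*33 = 57*(-155) + (-3 - 5)*33 = -8835 - 8*33 = -8835 - 264 = -9099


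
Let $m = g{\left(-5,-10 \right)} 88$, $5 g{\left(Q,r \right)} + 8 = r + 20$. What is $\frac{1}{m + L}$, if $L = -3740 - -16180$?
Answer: $\frac{5}{62376} \approx 8.0159 \cdot 10^{-5}$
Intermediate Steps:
$L = 12440$ ($L = -3740 + 16180 = 12440$)
$g{\left(Q,r \right)} = \frac{12}{5} + \frac{r}{5}$ ($g{\left(Q,r \right)} = - \frac{8}{5} + \frac{r + 20}{5} = - \frac{8}{5} + \frac{20 + r}{5} = - \frac{8}{5} + \left(4 + \frac{r}{5}\right) = \frac{12}{5} + \frac{r}{5}$)
$m = \frac{176}{5}$ ($m = \left(\frac{12}{5} + \frac{1}{5} \left(-10\right)\right) 88 = \left(\frac{12}{5} - 2\right) 88 = \frac{2}{5} \cdot 88 = \frac{176}{5} \approx 35.2$)
$\frac{1}{m + L} = \frac{1}{\frac{176}{5} + 12440} = \frac{1}{\frac{62376}{5}} = \frac{5}{62376}$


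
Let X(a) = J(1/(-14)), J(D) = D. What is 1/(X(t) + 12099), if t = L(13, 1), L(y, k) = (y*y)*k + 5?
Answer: 14/169385 ≈ 8.2652e-5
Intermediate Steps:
L(y, k) = 5 + k*y² (L(y, k) = y²*k + 5 = k*y² + 5 = 5 + k*y²)
t = 174 (t = 5 + 1*13² = 5 + 1*169 = 5 + 169 = 174)
X(a) = -1/14 (X(a) = 1/(-14) = -1/14)
1/(X(t) + 12099) = 1/(-1/14 + 12099) = 1/(169385/14) = 14/169385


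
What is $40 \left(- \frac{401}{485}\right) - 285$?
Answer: $- \frac{30853}{97} \approx -318.07$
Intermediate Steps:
$40 \left(- \frac{401}{485}\right) - 285 = - \frac{3208}{97} - 285 = - \frac{30853}{97}$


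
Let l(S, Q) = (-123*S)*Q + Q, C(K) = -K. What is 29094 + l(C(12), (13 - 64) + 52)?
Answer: 30571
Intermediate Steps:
l(S, Q) = Q - 123*Q*S (l(S, Q) = -123*Q*S + Q = Q - 123*Q*S)
29094 + l(C(12), (13 - 64) + 52) = 29094 + ((13 - 64) + 52)*(1 - (-123)*12) = 29094 + (-51 + 52)*(1 - 123*(-12)) = 29094 + 1*(1 + 1476) = 29094 + 1*1477 = 29094 + 1477 = 30571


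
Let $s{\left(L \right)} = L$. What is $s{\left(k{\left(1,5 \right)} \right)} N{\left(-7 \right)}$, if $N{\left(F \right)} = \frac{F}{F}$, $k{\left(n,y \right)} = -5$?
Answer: $-5$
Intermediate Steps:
$N{\left(F \right)} = 1$
$s{\left(k{\left(1,5 \right)} \right)} N{\left(-7 \right)} = \left(-5\right) 1 = -5$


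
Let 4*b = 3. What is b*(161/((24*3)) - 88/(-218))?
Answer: 20717/10464 ≈ 1.9798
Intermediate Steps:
b = ¾ (b = (¼)*3 = ¾ ≈ 0.75000)
b*(161/((24*3)) - 88/(-218)) = 3*(161/((24*3)) - 88/(-218))/4 = 3*(161/72 - 88*(-1/218))/4 = 3*(161*(1/72) + 44/109)/4 = 3*(161/72 + 44/109)/4 = (¾)*(20717/7848) = 20717/10464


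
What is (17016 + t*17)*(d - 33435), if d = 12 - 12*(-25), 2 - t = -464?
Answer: -826021374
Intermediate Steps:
t = 466 (t = 2 - 1*(-464) = 2 + 464 = 466)
d = 312 (d = 12 + 300 = 312)
(17016 + t*17)*(d - 33435) = (17016 + 466*17)*(312 - 33435) = (17016 + 7922)*(-33123) = 24938*(-33123) = -826021374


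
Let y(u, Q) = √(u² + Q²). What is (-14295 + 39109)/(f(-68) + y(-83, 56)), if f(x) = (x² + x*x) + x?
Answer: 45558504/16852475 - 24814*√401/16852475 ≈ 2.6739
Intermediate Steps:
y(u, Q) = √(Q² + u²)
f(x) = x + 2*x² (f(x) = (x² + x²) + x = 2*x² + x = x + 2*x²)
(-14295 + 39109)/(f(-68) + y(-83, 56)) = (-14295 + 39109)/(-68*(1 + 2*(-68)) + √(56² + (-83)²)) = 24814/(-68*(1 - 136) + √(3136 + 6889)) = 24814/(-68*(-135) + √10025) = 24814/(9180 + 5*√401)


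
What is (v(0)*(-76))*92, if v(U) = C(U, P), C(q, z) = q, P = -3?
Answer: 0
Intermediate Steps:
v(U) = U
(v(0)*(-76))*92 = (0*(-76))*92 = 0*92 = 0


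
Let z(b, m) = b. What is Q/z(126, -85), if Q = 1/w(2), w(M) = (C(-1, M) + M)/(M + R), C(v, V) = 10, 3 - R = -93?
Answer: 7/108 ≈ 0.064815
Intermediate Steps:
R = 96 (R = 3 - 1*(-93) = 3 + 93 = 96)
w(M) = (10 + M)/(96 + M) (w(M) = (10 + M)/(M + 96) = (10 + M)/(96 + M))
Q = 49/6 (Q = 1/((10 + 2)/(96 + 2)) = 1/(12/98) = 1/((1/98)*12) = 1/(6/49) = 49/6 ≈ 8.1667)
Q/z(126, -85) = (49/6)/126 = (49/6)*(1/126) = 7/108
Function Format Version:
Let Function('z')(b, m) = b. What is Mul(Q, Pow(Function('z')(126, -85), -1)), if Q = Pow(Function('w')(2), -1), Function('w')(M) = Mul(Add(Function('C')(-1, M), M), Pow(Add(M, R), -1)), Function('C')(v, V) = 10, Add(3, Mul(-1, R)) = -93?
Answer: Rational(7, 108) ≈ 0.064815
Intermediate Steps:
R = 96 (R = Add(3, Mul(-1, -93)) = Add(3, 93) = 96)
Function('w')(M) = Mul(Pow(Add(96, M), -1), Add(10, M)) (Function('w')(M) = Mul(Add(10, M), Pow(Add(M, 96), -1)) = Mul(Add(10, M), Pow(Add(96, M), -1)) = Mul(Pow(Add(96, M), -1), Add(10, M)))
Q = Rational(49, 6) (Q = Pow(Mul(Pow(Add(96, 2), -1), Add(10, 2)), -1) = Pow(Mul(Pow(98, -1), 12), -1) = Pow(Mul(Rational(1, 98), 12), -1) = Pow(Rational(6, 49), -1) = Rational(49, 6) ≈ 8.1667)
Mul(Q, Pow(Function('z')(126, -85), -1)) = Mul(Rational(49, 6), Pow(126, -1)) = Mul(Rational(49, 6), Rational(1, 126)) = Rational(7, 108)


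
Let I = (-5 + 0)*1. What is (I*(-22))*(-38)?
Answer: -4180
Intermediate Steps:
I = -5 (I = -5*1 = -5)
(I*(-22))*(-38) = -5*(-22)*(-38) = 110*(-38) = -4180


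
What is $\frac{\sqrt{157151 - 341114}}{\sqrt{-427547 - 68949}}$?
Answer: $\frac{\sqrt{33778437}}{9548} \approx 0.60871$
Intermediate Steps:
$\frac{\sqrt{157151 - 341114}}{\sqrt{-427547 - 68949}} = \frac{\sqrt{-183963}}{\sqrt{-496496}} = \frac{i \sqrt{183963}}{4 i \sqrt{31031}} = i \sqrt{183963} \left(- \frac{i \sqrt{31031}}{124124}\right) = \frac{\sqrt{33778437}}{9548}$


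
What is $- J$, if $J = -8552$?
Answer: $8552$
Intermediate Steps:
$- J = \left(-1\right) \left(-8552\right) = 8552$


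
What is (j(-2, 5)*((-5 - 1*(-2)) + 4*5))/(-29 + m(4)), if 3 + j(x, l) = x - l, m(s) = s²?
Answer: 170/13 ≈ 13.077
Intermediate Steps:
j(x, l) = -3 + x - l (j(x, l) = -3 + (x - l) = -3 + x - l)
(j(-2, 5)*((-5 - 1*(-2)) + 4*5))/(-29 + m(4)) = ((-3 - 2 - 1*5)*((-5 - 1*(-2)) + 4*5))/(-29 + 4²) = ((-3 - 2 - 5)*((-5 + 2) + 20))/(-29 + 16) = -10*(-3 + 20)/(-13) = -10*17*(-1/13) = -170*(-1/13) = 170/13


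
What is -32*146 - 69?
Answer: -4741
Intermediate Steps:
-32*146 - 69 = -4672 - 69 = -4741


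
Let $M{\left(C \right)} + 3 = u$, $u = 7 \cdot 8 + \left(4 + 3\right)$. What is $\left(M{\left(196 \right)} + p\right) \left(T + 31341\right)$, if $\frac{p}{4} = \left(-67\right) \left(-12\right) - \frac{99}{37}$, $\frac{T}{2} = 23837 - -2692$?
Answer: $\frac{10196749584}{37} \approx 2.7559 \cdot 10^{8}$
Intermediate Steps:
$T = 53058$ ($T = 2 \left(23837 - -2692\right) = 2 \left(23837 + 2692\right) = 2 \cdot 26529 = 53058$)
$p = \frac{118596}{37}$ ($p = 4 \left(\left(-67\right) \left(-12\right) - \frac{99}{37}\right) = 4 \left(804 - \frac{99}{37}\right) = 4 \cdot \frac{29649}{37} = \frac{118596}{37} \approx 3205.3$)
$u = 63$ ($u = 56 + 7 = 63$)
$M{\left(C \right)} = 60$ ($M{\left(C \right)} = -3 + 63 = 60$)
$\left(M{\left(196 \right)} + p\right) \left(T + 31341\right) = \left(60 + \frac{118596}{37}\right) \left(53058 + 31341\right) = \frac{120816}{37} \cdot 84399 = \frac{10196749584}{37}$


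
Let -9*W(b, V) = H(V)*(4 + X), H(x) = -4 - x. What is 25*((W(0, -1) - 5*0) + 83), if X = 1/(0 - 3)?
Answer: 18950/9 ≈ 2105.6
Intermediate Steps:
X = -⅓ (X = 1/(-3) = -⅓ ≈ -0.33333)
W(b, V) = 44/27 + 11*V/27 (W(b, V) = -(-4 - V)*(4 - ⅓)/9 = -(-4 - V)*11/(9*3) = -(-44/3 - 11*V/3)/9 = 44/27 + 11*V/27)
25*((W(0, -1) - 5*0) + 83) = 25*(((44/27 + (11/27)*(-1)) - 5*0) + 83) = 25*(((44/27 - 11/27) + 0) + 83) = 25*((11/9 + 0) + 83) = 25*(11/9 + 83) = 25*(758/9) = 18950/9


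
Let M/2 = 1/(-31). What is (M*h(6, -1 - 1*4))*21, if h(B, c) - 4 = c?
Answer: 42/31 ≈ 1.3548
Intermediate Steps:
h(B, c) = 4 + c
M = -2/31 (M = 2/(-31) = 2*(-1/31) = -2/31 ≈ -0.064516)
(M*h(6, -1 - 1*4))*21 = -2*(4 + (-1 - 1*4))/31*21 = -2*(4 + (-1 - 4))/31*21 = -2*(4 - 5)/31*21 = -2/31*(-1)*21 = (2/31)*21 = 42/31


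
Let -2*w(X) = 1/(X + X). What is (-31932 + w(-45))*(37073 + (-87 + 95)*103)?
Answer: -217822822823/180 ≈ -1.2101e+9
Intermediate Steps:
w(X) = -1/(4*X) (w(X) = -1/(2*(X + X)) = -1/(2*X)/2 = -1/(4*X))
(-31932 + w(-45))*(37073 + (-87 + 95)*103) = (-31932 - ¼/(-45))*(37073 + (-87 + 95)*103) = (-31932 - ¼*(-1/45))*(37073 + 8*103) = (-31932 + 1/180)*(37073 + 824) = -5747759/180*37897 = -217822822823/180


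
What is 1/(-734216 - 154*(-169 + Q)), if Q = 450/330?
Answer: -1/708400 ≈ -1.4116e-6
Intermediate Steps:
Q = 15/11 (Q = 450*(1/330) = 15/11 ≈ 1.3636)
1/(-734216 - 154*(-169 + Q)) = 1/(-734216 - 154*(-169 + 15/11)) = 1/(-734216 - 154*(-1844/11)) = 1/(-734216 + 25816) = 1/(-708400) = -1/708400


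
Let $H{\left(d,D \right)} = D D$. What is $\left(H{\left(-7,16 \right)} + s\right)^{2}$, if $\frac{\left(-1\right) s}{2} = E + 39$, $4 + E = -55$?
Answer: $87616$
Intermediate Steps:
$E = -59$ ($E = -4 - 55 = -59$)
$H{\left(d,D \right)} = D^{2}$
$s = 40$ ($s = - 2 \left(-59 + 39\right) = \left(-2\right) \left(-20\right) = 40$)
$\left(H{\left(-7,16 \right)} + s\right)^{2} = \left(16^{2} + 40\right)^{2} = \left(256 + 40\right)^{2} = 296^{2} = 87616$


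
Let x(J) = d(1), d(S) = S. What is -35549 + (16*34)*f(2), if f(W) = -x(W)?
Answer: -36093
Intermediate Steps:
x(J) = 1
f(W) = -1 (f(W) = -1*1 = -1)
-35549 + (16*34)*f(2) = -35549 + (16*34)*(-1) = -35549 + 544*(-1) = -35549 - 544 = -36093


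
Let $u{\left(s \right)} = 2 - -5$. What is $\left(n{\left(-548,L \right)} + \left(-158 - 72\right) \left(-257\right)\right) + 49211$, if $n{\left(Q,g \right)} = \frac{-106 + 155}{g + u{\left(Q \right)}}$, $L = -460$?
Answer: $\frac{49069364}{453} \approx 1.0832 \cdot 10^{5}$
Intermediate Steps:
$u{\left(s \right)} = 7$ ($u{\left(s \right)} = 2 + 5 = 7$)
$n{\left(Q,g \right)} = \frac{49}{7 + g}$ ($n{\left(Q,g \right)} = \frac{-106 + 155}{g + 7} = \frac{49}{7 + g}$)
$\left(n{\left(-548,L \right)} + \left(-158 - 72\right) \left(-257\right)\right) + 49211 = \left(\frac{49}{7 - 460} + \left(-158 - 72\right) \left(-257\right)\right) + 49211 = \left(\frac{49}{-453} - -59110\right) + 49211 = \left(49 \left(- \frac{1}{453}\right) + 59110\right) + 49211 = \left(- \frac{49}{453} + 59110\right) + 49211 = \frac{26776781}{453} + 49211 = \frac{49069364}{453}$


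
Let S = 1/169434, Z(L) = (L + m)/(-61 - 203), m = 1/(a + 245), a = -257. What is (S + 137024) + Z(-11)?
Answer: 4086109549321/29820384 ≈ 1.3702e+5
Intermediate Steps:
m = -1/12 (m = 1/(-257 + 245) = 1/(-12) = -1/12 ≈ -0.083333)
Z(L) = 1/3168 - L/264 (Z(L) = (L - 1/12)/(-61 - 203) = (-1/12 + L)/(-264) = (-1/12 + L)*(-1/264) = 1/3168 - L/264)
S = 1/169434 ≈ 5.9020e-6
(S + 137024) + Z(-11) = (1/169434 + 137024) + (1/3168 - 1/264*(-11)) = 23216524417/169434 + (1/3168 + 1/24) = 23216524417/169434 + 133/3168 = 4086109549321/29820384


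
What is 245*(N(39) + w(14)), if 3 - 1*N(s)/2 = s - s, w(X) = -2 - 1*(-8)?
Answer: 2940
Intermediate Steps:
w(X) = 6 (w(X) = -2 + 8 = 6)
N(s) = 6 (N(s) = 6 - 2*(s - s) = 6 - 2*0 = 6 + 0 = 6)
245*(N(39) + w(14)) = 245*(6 + 6) = 245*12 = 2940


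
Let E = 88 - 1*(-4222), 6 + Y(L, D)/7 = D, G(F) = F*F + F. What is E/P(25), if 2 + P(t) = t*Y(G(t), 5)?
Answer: -4310/177 ≈ -24.350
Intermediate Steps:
G(F) = F + F**2 (G(F) = F**2 + F = F + F**2)
Y(L, D) = -42 + 7*D
P(t) = -2 - 7*t (P(t) = -2 + t*(-42 + 7*5) = -2 + t*(-42 + 35) = -2 + t*(-7) = -2 - 7*t)
E = 4310 (E = 88 + 4222 = 4310)
E/P(25) = 4310/(-2 - 7*25) = 4310/(-2 - 175) = 4310/(-177) = 4310*(-1/177) = -4310/177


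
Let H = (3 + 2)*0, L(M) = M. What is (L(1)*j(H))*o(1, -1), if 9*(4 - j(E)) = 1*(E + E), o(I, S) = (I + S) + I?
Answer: 4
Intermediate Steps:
o(I, S) = S + 2*I
H = 0 (H = 5*0 = 0)
j(E) = 4 - 2*E/9 (j(E) = 4 - (E + E)/9 = 4 - 2*E/9)
(L(1)*j(H))*o(1, -1) = (1*(4 - 2/9*0))*(-1 + 2*1) = (1*(4 + 0))*(-1 + 2) = (1*4)*1 = 4*1 = 4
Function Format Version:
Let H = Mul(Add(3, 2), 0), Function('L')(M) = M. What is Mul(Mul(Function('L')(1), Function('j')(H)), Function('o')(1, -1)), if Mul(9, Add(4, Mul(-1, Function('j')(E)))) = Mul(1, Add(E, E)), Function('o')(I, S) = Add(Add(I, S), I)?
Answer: 4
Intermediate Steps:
Function('o')(I, S) = Add(S, Mul(2, I))
H = 0 (H = Mul(5, 0) = 0)
Function('j')(E) = Add(4, Mul(Rational(-2, 9), E)) (Function('j')(E) = Add(4, Mul(Rational(-1, 9), Mul(1, Add(E, E)))) = Add(4, Mul(Rational(-1, 9), Mul(1, Mul(2, E)))) = Add(4, Mul(Rational(-1, 9), Mul(2, E))) = Add(4, Mul(Rational(-2, 9), E)))
Mul(Mul(Function('L')(1), Function('j')(H)), Function('o')(1, -1)) = Mul(Mul(1, Add(4, Mul(Rational(-2, 9), 0))), Add(-1, Mul(2, 1))) = Mul(Mul(1, Add(4, 0)), Add(-1, 2)) = Mul(Mul(1, 4), 1) = Mul(4, 1) = 4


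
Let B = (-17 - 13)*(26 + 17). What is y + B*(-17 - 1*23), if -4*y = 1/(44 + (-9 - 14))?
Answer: 4334399/84 ≈ 51600.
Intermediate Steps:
y = -1/84 (y = -1/(4*(44 + (-9 - 14))) = -1/(4*(44 - 23)) = -¼/21 = -¼*1/21 = -1/84 ≈ -0.011905)
B = -1290 (B = -30*43 = -1290)
y + B*(-17 - 1*23) = -1/84 - 1290*(-17 - 1*23) = -1/84 - 1290*(-17 - 23) = -1/84 - 1290*(-40) = -1/84 + 51600 = 4334399/84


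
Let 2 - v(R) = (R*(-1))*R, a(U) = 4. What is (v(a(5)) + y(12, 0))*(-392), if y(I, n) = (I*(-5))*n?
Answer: -7056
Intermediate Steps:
v(R) = 2 + R² (v(R) = 2 - R*(-1)*R = 2 - (-R)*R = 2 - (-1)*R² = 2 + R²)
y(I, n) = -5*I*n (y(I, n) = (-5*I)*n = -5*I*n)
(v(a(5)) + y(12, 0))*(-392) = ((2 + 4²) - 5*12*0)*(-392) = ((2 + 16) + 0)*(-392) = (18 + 0)*(-392) = 18*(-392) = -7056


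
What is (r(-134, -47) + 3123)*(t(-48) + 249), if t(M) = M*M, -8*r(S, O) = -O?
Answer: 63664161/8 ≈ 7.9580e+6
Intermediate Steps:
r(S, O) = O/8 (r(S, O) = -(-1)*O/8 = O/8)
t(M) = M²
(r(-134, -47) + 3123)*(t(-48) + 249) = ((⅛)*(-47) + 3123)*((-48)² + 249) = (-47/8 + 3123)*(2304 + 249) = (24937/8)*2553 = 63664161/8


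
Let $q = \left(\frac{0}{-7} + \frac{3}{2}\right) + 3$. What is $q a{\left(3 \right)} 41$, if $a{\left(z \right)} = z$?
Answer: $\frac{1107}{2} \approx 553.5$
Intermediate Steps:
$q = \frac{9}{2}$ ($q = \left(0 \left(- \frac{1}{7}\right) + 3 \cdot \frac{1}{2}\right) + 3 = \left(0 + \frac{3}{2}\right) + 3 = \frac{3}{2} + 3 = \frac{9}{2} \approx 4.5$)
$q a{\left(3 \right)} 41 = \frac{9}{2} \cdot 3 \cdot 41 = \frac{27}{2} \cdot 41 = \frac{1107}{2}$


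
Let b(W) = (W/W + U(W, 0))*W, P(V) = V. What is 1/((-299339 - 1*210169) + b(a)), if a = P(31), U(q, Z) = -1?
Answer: -1/509508 ≈ -1.9627e-6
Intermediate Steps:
a = 31
b(W) = 0 (b(W) = (W/W - 1)*W = (1 - 1)*W = 0*W = 0)
1/((-299339 - 1*210169) + b(a)) = 1/((-299339 - 1*210169) + 0) = 1/((-299339 - 210169) + 0) = 1/(-509508 + 0) = 1/(-509508) = -1/509508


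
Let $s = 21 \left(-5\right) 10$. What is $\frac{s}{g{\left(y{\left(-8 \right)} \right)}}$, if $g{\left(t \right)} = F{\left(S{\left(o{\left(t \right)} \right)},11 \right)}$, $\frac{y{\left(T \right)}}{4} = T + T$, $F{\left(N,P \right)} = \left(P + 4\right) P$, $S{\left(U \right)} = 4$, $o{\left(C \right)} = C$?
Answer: $- \frac{70}{11} \approx -6.3636$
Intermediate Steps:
$F{\left(N,P \right)} = P \left(4 + P\right)$ ($F{\left(N,P \right)} = \left(4 + P\right) P = P \left(4 + P\right)$)
$y{\left(T \right)} = 8 T$ ($y{\left(T \right)} = 4 \left(T + T\right) = 4 \cdot 2 T = 8 T$)
$g{\left(t \right)} = 165$ ($g{\left(t \right)} = 11 \left(4 + 11\right) = 11 \cdot 15 = 165$)
$s = -1050$ ($s = \left(-105\right) 10 = -1050$)
$\frac{s}{g{\left(y{\left(-8 \right)} \right)}} = - \frac{1050}{165} = \left(-1050\right) \frac{1}{165} = - \frac{70}{11}$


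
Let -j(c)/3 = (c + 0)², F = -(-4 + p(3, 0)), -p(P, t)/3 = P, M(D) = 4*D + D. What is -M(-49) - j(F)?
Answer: 752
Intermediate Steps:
M(D) = 5*D
p(P, t) = -3*P
F = 13 (F = -(-4 - 3*3) = -(-4 - 9) = -1*(-13) = 13)
j(c) = -3*c² (j(c) = -3*(c + 0)² = -3*c²)
-M(-49) - j(F) = -5*(-49) - (-3)*13² = -1*(-245) - (-3)*169 = 245 - 1*(-507) = 245 + 507 = 752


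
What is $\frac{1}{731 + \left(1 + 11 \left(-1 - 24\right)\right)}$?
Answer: $\frac{1}{457} \approx 0.0021882$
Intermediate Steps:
$\frac{1}{731 + \left(1 + 11 \left(-1 - 24\right)\right)} = \frac{1}{731 + \left(1 + 11 \left(-25\right)\right)} = \frac{1}{731 + \left(1 - 275\right)} = \frac{1}{731 - 274} = \frac{1}{457}$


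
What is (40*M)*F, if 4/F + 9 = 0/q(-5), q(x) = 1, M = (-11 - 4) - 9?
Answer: 1280/3 ≈ 426.67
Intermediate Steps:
M = -24 (M = -15 - 9 = -24)
F = -4/9 (F = 4/(-9 + 0/1) = 4/(-9 + 0*1) = 4/(-9 + 0) = 4/(-9) = 4*(-⅑) = -4/9 ≈ -0.44444)
(40*M)*F = (40*(-24))*(-4/9) = -960*(-4/9) = 1280/3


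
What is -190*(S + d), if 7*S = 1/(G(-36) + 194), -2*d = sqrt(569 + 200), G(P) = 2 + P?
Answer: -19/112 + 95*sqrt(769) ≈ 2634.3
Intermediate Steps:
d = -sqrt(769)/2 (d = -sqrt(569 + 200)/2 = -sqrt(769)/2 ≈ -13.865)
S = 1/1120 (S = 1/(7*((2 - 36) + 194)) = 1/(7*(-34 + 194)) = (1/7)/160 = (1/7)*(1/160) = 1/1120 ≈ 0.00089286)
-190*(S + d) = -190*(1/1120 - sqrt(769)/2) = -19/112 + 95*sqrt(769)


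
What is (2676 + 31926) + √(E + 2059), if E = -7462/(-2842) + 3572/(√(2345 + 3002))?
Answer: 34602 + √(2428970530329770 + 787070636156*√5347)/1085441 ≈ 34648.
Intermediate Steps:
E = 533/203 + 3572*√5347/5347 (E = -7462*(-1/2842) + 3572/(√5347) = 533/203 + 3572*(√5347/5347) = 533/203 + 3572*√5347/5347 ≈ 51.475)
(2676 + 31926) + √(E + 2059) = (2676 + 31926) + √((533/203 + 3572*√5347/5347) + 2059) = 34602 + √(418510/203 + 3572*√5347/5347)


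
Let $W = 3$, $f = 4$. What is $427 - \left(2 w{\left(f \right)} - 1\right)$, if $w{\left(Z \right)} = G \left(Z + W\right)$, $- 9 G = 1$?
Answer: $\frac{3866}{9} \approx 429.56$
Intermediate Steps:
$G = - \frac{1}{9}$ ($G = \left(- \frac{1}{9}\right) 1 = - \frac{1}{9} \approx -0.11111$)
$w{\left(Z \right)} = - \frac{1}{3} - \frac{Z}{9}$ ($w{\left(Z \right)} = - \frac{Z + 3}{9} = - \frac{3 + Z}{9} = - \frac{1}{3} - \frac{Z}{9}$)
$427 - \left(2 w{\left(f \right)} - 1\right) = 427 - \left(2 \left(- \frac{1}{3} - \frac{4}{9}\right) - 1\right) = 427 - \left(2 \left(- \frac{7}{9}\right) - 1\right) = 427 - \left(- \frac{14}{9} - 1\right) = 427 - - \frac{23}{9} = 427 + \frac{23}{9} = \frac{3866}{9}$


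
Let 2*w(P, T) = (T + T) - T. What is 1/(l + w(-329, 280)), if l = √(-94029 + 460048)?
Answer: -140/346419 + √366019/346419 ≈ 0.0013423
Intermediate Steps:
l = √366019 ≈ 605.00
w(P, T) = T/2 (w(P, T) = ((T + T) - T)/2 = (2*T - T)/2 = T/2)
1/(l + w(-329, 280)) = 1/(√366019 + (½)*280) = 1/(√366019 + 140) = 1/(140 + √366019)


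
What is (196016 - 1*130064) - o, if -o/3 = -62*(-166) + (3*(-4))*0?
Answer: 96828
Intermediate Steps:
o = -30876 (o = -3*(-62*(-166) + (3*(-4))*0) = -3*(10292 - 12*0) = -3*(10292 + 0) = -3*10292 = -30876)
(196016 - 1*130064) - o = (196016 - 1*130064) - 1*(-30876) = (196016 - 130064) + 30876 = 65952 + 30876 = 96828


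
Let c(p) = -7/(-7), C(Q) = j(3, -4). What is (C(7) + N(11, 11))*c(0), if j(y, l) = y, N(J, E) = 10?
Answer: 13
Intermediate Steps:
C(Q) = 3
c(p) = 1 (c(p) = -7*(-1/7) = 1)
(C(7) + N(11, 11))*c(0) = (3 + 10)*1 = 13*1 = 13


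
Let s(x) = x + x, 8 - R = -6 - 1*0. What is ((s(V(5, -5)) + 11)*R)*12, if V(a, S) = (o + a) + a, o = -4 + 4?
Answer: 5208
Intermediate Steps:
o = 0
R = 14 (R = 8 - (-6 - 1*0) = 8 - (-6 + 0) = 8 - 1*(-6) = 8 + 6 = 14)
V(a, S) = 2*a (V(a, S) = (0 + a) + a = a + a = 2*a)
s(x) = 2*x
((s(V(5, -5)) + 11)*R)*12 = ((2*(2*5) + 11)*14)*12 = ((2*10 + 11)*14)*12 = ((20 + 11)*14)*12 = (31*14)*12 = 434*12 = 5208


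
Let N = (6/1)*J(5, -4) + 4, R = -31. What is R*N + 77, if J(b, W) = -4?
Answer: 697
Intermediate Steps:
N = -20 (N = (6/1)*(-4) + 4 = (6*1)*(-4) + 4 = 6*(-4) + 4 = -24 + 4 = -20)
R*N + 77 = -31*(-20) + 77 = 620 + 77 = 697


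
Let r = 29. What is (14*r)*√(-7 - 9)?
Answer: 1624*I ≈ 1624.0*I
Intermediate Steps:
(14*r)*√(-7 - 9) = (14*29)*√(-7 - 9) = 406*√(-16) = 406*(4*I) = 1624*I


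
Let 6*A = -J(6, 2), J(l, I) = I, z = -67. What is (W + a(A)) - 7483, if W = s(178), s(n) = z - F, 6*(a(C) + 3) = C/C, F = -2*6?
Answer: -45245/6 ≈ -7540.8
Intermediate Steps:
F = -12
A = -⅓ (A = (-1*2)/6 = (⅙)*(-2) = -⅓ ≈ -0.33333)
a(C) = -17/6 (a(C) = -3 + (C/C)/6 = -3 + (⅙)*1 = -3 + ⅙ = -17/6)
s(n) = -55 (s(n) = -67 - 1*(-12) = -67 + 12 = -55)
W = -55
(W + a(A)) - 7483 = (-55 - 17/6) - 7483 = -347/6 - 7483 = -45245/6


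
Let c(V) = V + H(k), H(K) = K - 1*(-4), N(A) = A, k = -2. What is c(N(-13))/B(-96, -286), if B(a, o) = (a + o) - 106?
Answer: 11/488 ≈ 0.022541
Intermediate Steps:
B(a, o) = -106 + a + o
H(K) = 4 + K (H(K) = K + 4 = 4 + K)
c(V) = 2 + V (c(V) = V + (4 - 2) = V + 2 = 2 + V)
c(N(-13))/B(-96, -286) = (2 - 13)/(-106 - 96 - 286) = -11/(-488) = -11*(-1/488) = 11/488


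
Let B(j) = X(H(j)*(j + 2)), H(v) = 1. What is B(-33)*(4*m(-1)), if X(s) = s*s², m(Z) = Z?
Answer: 119164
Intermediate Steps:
X(s) = s³
B(j) = (2 + j)³ (B(j) = (1*(j + 2))³ = (1*(2 + j))³ = (2 + j)³)
B(-33)*(4*m(-1)) = (2 - 33)³*(4*(-1)) = (-31)³*(-4) = -29791*(-4) = 119164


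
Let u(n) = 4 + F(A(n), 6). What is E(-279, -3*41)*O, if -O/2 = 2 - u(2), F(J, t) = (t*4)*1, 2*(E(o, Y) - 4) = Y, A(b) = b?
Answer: -2990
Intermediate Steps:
E(o, Y) = 4 + Y/2
F(J, t) = 4*t (F(J, t) = (4*t)*1 = 4*t)
u(n) = 28 (u(n) = 4 + 4*6 = 4 + 24 = 28)
O = 52 (O = -2*(2 - 1*28) = -2*(2 - 28) = -2*(-26) = 52)
E(-279, -3*41)*O = (4 + (-3*41)/2)*52 = (4 + (1/2)*(-123))*52 = (4 - 123/2)*52 = -115/2*52 = -2990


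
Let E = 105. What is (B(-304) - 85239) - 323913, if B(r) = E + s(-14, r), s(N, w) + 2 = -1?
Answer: -409050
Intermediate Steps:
s(N, w) = -3 (s(N, w) = -2 - 1 = -3)
B(r) = 102 (B(r) = 105 - 3 = 102)
(B(-304) - 85239) - 323913 = (102 - 85239) - 323913 = -85137 - 323913 = -409050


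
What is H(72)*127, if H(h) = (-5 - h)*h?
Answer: -704088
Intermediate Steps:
H(h) = h*(-5 - h)
H(72)*127 = -1*72*(5 + 72)*127 = -1*72*77*127 = -5544*127 = -704088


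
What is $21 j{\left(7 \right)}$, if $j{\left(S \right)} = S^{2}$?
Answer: $1029$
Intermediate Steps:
$21 j{\left(7 \right)} = 21 \cdot 7^{2} = 21 \cdot 49 = 1029$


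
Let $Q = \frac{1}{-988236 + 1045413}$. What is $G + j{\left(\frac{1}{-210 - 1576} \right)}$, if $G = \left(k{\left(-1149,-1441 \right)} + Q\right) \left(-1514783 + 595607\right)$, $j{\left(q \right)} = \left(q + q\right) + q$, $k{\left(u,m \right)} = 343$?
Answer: $- \frac{10731844790360921}{34039374} \approx -3.1528 \cdot 10^{8}$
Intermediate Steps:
$j{\left(q \right)} = 3 q$ ($j{\left(q \right)} = 2 q + q = 3 q$)
$Q = \frac{1}{57177} \approx 1.749 \cdot 10^{-5}$
$G = - \frac{6008871663104}{19059}$ ($G = \left(343 + \frac{1}{57177}\right) \left(-1514783 + 595607\right) = \frac{19611712}{57177} \left(-919176\right) = - \frac{6008871663104}{19059} \approx -3.1528 \cdot 10^{8}$)
$G + j{\left(\frac{1}{-210 - 1576} \right)} = - \frac{6008871663104}{19059} + \frac{3}{-210 - 1576} = - \frac{6008871663104}{19059} + \frac{3}{-1786} = - \frac{6008871663104}{19059} + 3 \left(- \frac{1}{1786}\right) = - \frac{6008871663104}{19059} - \frac{3}{1786} = - \frac{10731844790360921}{34039374}$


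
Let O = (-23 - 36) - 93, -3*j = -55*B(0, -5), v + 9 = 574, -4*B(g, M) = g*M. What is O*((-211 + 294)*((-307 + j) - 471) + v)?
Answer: 9729368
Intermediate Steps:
B(g, M) = -M*g/4 (B(g, M) = -g*M/4 = -M*g/4)
v = 565 (v = -9 + 574 = 565)
j = 0 (j = -(-55)*(-¼*(-5)*0)/3 = -(-55)*0/3 = -⅓*0 = 0)
O = -152 (O = -59 - 93 = -152)
O*((-211 + 294)*((-307 + j) - 471) + v) = -152*((-211 + 294)*((-307 + 0) - 471) + 565) = -152*(83*(-307 - 471) + 565) = -152*(83*(-778) + 565) = -152*(-64574 + 565) = -152*(-64009) = 9729368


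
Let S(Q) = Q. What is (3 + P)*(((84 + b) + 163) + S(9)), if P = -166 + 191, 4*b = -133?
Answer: 6237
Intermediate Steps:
b = -133/4 (b = (¼)*(-133) = -133/4 ≈ -33.250)
P = 25
(3 + P)*(((84 + b) + 163) + S(9)) = (3 + 25)*(((84 - 133/4) + 163) + 9) = 28*((203/4 + 163) + 9) = 28*(855/4 + 9) = 28*(891/4) = 6237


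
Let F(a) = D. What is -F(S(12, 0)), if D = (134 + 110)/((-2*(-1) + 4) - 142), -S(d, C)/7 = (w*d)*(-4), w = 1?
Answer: 61/34 ≈ 1.7941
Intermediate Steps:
S(d, C) = 28*d (S(d, C) = -7*1*d*(-4) = -7*d*(-4) = -(-28)*d = 28*d)
D = -61/34 (D = 244/((2 + 4) - 142) = 244/(6 - 142) = 244/(-136) = 244*(-1/136) = -61/34 ≈ -1.7941)
F(a) = -61/34
-F(S(12, 0)) = -1*(-61/34) = 61/34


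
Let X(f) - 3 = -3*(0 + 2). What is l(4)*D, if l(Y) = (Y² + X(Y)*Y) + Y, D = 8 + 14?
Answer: 176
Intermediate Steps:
D = 22
X(f) = -3 (X(f) = 3 - 3*(0 + 2) = 3 - 3*2 = 3 - 6 = -3)
l(Y) = Y² - 2*Y (l(Y) = (Y² - 3*Y) + Y = Y² - 2*Y)
l(4)*D = (4*(-2 + 4))*22 = (4*2)*22 = 8*22 = 176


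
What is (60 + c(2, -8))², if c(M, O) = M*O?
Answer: 1936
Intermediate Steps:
(60 + c(2, -8))² = (60 + 2*(-8))² = (60 - 16)² = 44² = 1936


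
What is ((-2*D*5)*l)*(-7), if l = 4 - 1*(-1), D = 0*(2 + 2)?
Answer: 0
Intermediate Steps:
D = 0 (D = 0*4 = 0)
l = 5 (l = 4 + 1 = 5)
((-2*D*5)*l)*(-7) = ((-2*0*5)*5)*(-7) = ((0*5)*5)*(-7) = (0*5)*(-7) = 0*(-7) = 0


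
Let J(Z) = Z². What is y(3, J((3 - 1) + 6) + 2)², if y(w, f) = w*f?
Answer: 39204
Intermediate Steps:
y(w, f) = f*w
y(3, J((3 - 1) + 6) + 2)² = ((((3 - 1) + 6)² + 2)*3)² = (((2 + 6)² + 2)*3)² = ((8² + 2)*3)² = ((64 + 2)*3)² = (66*3)² = 198² = 39204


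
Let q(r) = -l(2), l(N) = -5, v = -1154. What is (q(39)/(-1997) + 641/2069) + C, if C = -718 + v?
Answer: -7733446764/4131793 ≈ -1871.7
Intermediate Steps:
C = -1872 (C = -718 - 1154 = -1872)
q(r) = 5 (q(r) = -1*(-5) = 5)
(q(39)/(-1997) + 641/2069) + C = (5/(-1997) + 641/2069) - 1872 = (5*(-1/1997) + 641*(1/2069)) - 1872 = (-5/1997 + 641/2069) - 1872 = 1269732/4131793 - 1872 = -7733446764/4131793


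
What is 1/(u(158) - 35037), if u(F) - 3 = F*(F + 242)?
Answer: 1/28166 ≈ 3.5504e-5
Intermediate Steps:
u(F) = 3 + F*(242 + F) (u(F) = 3 + F*(F + 242) = 3 + F*(242 + F))
1/(u(158) - 35037) = 1/((3 + 158² + 242*158) - 35037) = 1/((3 + 24964 + 38236) - 35037) = 1/(63203 - 35037) = 1/28166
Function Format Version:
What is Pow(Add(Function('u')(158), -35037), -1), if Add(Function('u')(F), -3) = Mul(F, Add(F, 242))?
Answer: Rational(1, 28166) ≈ 3.5504e-5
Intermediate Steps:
Function('u')(F) = Add(3, Mul(F, Add(242, F))) (Function('u')(F) = Add(3, Mul(F, Add(F, 242))) = Add(3, Mul(F, Add(242, F))))
Pow(Add(Function('u')(158), -35037), -1) = Pow(Add(Add(3, Pow(158, 2), Mul(242, 158)), -35037), -1) = Pow(Add(Add(3, 24964, 38236), -35037), -1) = Pow(Add(63203, -35037), -1) = Pow(28166, -1) = Rational(1, 28166)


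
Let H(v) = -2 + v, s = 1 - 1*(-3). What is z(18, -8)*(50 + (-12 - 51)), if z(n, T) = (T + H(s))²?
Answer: -468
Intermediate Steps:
s = 4 (s = 1 + 3 = 4)
z(n, T) = (2 + T)² (z(n, T) = (T + (-2 + 4))² = (T + 2)² = (2 + T)²)
z(18, -8)*(50 + (-12 - 51)) = (2 - 8)²*(50 + (-12 - 51)) = (-6)²*(50 - 63) = 36*(-13) = -468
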